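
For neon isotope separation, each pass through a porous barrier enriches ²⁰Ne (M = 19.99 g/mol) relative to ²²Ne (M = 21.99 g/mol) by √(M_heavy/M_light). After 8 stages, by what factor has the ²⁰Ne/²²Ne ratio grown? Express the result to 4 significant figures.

1.464

After 8 stages the ratio has grown by (√(21.99/19.99))^8 = (21.99/19.99)^(8/2).
= 1.10005^4 = 1.464.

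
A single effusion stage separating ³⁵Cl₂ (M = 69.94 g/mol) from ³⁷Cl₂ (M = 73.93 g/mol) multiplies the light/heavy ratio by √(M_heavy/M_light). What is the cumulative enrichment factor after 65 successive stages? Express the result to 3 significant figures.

6.07

After 65 stages the ratio has grown by (√(73.93/69.94))^65 = (73.93/69.94)^(65/2).
= 1.05705^(65/2) = 6.07.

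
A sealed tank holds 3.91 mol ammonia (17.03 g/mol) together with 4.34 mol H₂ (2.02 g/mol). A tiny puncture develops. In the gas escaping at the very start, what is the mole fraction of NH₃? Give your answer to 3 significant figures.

Effusion rate of each component ∝ n_i/√M_i (partial pressure × 1/√M).
So x_NH₃ in the escaping gas = (n_NH₃/√M_NH₃) / Σ(n_i/√M_i)
= (3.91/√17.03) / (3.91/√17.03 + 4.34/√2.02) = 0.9475/(0.9475 + 3.054) = 0.237.

0.237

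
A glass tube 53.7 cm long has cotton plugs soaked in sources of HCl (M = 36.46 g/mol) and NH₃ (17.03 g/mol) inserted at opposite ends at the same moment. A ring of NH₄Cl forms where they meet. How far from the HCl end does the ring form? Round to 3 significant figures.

21.8 cm

The fronts meet when d_HCl + d_NH₃ = L with d_HCl/d_NH₃ = √(M_NH₃/M_HCl) (Graham's law). Here √(M_NH₃/M_HCl) = √(17.03/36.46) = 0.6834.
With d_HCl + d_NH₃ = 53.7 cm, d_NH₃ = 53.7/(1 + 0.6834) = 31.90 cm.
d_HCl = 53.7 − 31.90 = 21.8 cm.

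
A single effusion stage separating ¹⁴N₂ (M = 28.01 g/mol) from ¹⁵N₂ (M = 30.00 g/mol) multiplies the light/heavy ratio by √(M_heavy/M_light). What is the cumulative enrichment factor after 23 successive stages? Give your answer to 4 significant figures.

2.202

Overall factor = α^23 with α = √(30.00/28.01), i.e. (30.00/28.01)^(23/2).
= 1.07105^(23/2) = 2.202.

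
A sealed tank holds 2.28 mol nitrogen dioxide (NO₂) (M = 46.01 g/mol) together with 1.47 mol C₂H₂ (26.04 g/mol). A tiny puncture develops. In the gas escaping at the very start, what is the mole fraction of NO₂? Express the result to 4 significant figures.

0.5385

Effusion rate of each component ∝ n_i/√M_i (partial pressure × 1/√M).
So x_NO₂ in the escaping gas = (n_NO₂/√M_NO₂) / Σ(n_i/√M_i)
= (2.28/√46.01) / (2.28/√46.01 + 1.47/√26.04) = 0.3361/(0.3361 + 0.2881) = 0.5385.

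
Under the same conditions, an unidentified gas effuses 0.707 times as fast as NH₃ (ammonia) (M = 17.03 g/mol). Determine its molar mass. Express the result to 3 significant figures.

34.1 g/mol

Graham's law gives rate_X/rate_NH₃ = √(M_NH₃/M_X).
0.707 = √(17.03/M_X)
M_X = 17.03 / 0.707² = 17.03 / 0.4998 = 34.1 g/mol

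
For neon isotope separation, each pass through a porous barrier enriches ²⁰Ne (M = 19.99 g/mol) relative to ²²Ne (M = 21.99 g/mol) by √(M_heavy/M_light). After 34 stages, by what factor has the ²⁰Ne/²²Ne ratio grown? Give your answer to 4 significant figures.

5.058

The single-stage factor is √(M_heavy/M_light), so 34 stages give [√(21.99/19.99)]^34 = (21.99/19.99)^(34/2).
= 1.10005^17 = 5.058.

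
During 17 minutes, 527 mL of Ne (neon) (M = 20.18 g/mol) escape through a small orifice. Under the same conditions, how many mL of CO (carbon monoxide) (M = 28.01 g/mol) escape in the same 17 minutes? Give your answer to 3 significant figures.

447 mL

By Graham's law, rate_CO/rate_Ne = √(M_Ne/M_CO) = √(20.18/28.01) = √0.7205 = 0.8488.
So the volume for CO is 527 × 0.8488 = 447 mL.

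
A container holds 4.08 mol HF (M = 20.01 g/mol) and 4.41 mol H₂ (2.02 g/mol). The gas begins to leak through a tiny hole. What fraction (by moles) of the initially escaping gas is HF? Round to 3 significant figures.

0.227

The effusion rate of species i is ∝ p_i/√M_i ∝ n_i/√M_i.
So x_HF in the escaping gas = (n_HF/√M_HF) / Σ(n_i/√M_i)
= (4.08/√20.01) / (4.08/√20.01 + 4.41/√2.02) = 0.9121/(0.9121 + 3.103) = 0.227.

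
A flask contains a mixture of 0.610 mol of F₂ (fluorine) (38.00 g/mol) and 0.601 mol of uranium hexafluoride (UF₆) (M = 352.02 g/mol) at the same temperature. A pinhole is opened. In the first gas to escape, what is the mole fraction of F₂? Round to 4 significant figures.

0.7555

Effusion rate of each component ∝ n_i/√M_i (partial pressure × 1/√M).
x_F₂(eff) = (n_F₂/√M_F₂) / (n_F₂/√M_F₂ + n_UF₆/√M_UF₆)
= (0.610/√38.00) / (0.610/√38.00 + 0.601/√352.02) = 0.09896/(0.09896 + 0.03203) = 0.7555.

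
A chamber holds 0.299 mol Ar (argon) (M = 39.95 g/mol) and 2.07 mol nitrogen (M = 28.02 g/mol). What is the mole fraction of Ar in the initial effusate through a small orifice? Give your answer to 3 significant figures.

0.108

Effusion rate of each component ∝ n_i/√M_i (partial pressure × 1/√M).
So x_Ar in the escaping gas = (n_Ar/√M_Ar) / Σ(n_i/√M_i)
= (0.299/√39.95) / (0.299/√39.95 + 2.07/√28.02) = 0.04731/(0.04731 + 0.3911) = 0.108.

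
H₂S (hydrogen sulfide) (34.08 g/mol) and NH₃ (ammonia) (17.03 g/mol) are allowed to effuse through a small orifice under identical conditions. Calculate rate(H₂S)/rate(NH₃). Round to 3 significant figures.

0.707

From Graham's law, rate_H₂S/rate_NH₃ = √(M_NH₃/M_H₂S) = √(17.03/34.08) = √0.4997 = 0.707.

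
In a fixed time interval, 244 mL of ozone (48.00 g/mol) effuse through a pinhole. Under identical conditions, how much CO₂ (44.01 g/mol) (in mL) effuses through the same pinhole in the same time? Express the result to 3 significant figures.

By Graham's law, rate_CO₂/rate_O₃ = √(M_O₃/M_CO₂) = √(48.00/44.01) = √1.091 = 1.044.
So the volume for CO₂ is 244 × 1.044 = 255 mL.

255 mL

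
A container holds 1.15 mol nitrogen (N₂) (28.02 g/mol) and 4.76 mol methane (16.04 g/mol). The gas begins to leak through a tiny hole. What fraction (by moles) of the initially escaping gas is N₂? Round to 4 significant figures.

0.1545

The effusion rate of species i is ∝ p_i/√M_i ∝ n_i/√M_i.
So x_N₂ in the escaping gas = (n_N₂/√M_N₂) / Σ(n_i/√M_i)
= (1.15/√28.02) / (1.15/√28.02 + 4.76/√16.04) = 0.2173/(0.2173 + 1.189) = 0.1545.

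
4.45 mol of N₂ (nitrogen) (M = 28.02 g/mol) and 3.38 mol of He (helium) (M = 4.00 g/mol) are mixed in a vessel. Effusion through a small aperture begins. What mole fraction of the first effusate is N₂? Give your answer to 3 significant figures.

Rate_i ∝ x_i/√M_i (Graham's law weighted by mole fraction), so the effusate composition follows n_i/√M_i.
So x_N₂ in the escaping gas = (n_N₂/√M_N₂) / Σ(n_i/√M_i)
= (4.45/√28.02) / (4.45/√28.02 + 3.38/√4.00) = 0.8407/(0.8407 + 1.690) = 0.332.

0.332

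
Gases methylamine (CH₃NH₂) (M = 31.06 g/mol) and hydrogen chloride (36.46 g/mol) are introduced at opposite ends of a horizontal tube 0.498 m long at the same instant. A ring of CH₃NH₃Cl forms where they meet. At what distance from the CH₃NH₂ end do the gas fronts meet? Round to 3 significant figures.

0.259 m

Graham's law gives d_CH₃NH₂/d_HCl = rate_CH₃NH₂/rate_HCl = √(M_HCl/M_CH₃NH₂) = √(36.46/31.06) = 1.083.
With d_CH₃NH₂ + d_HCl = 0.498 m, d_HCl = 0.498/(1 + 1.083) = 0.2390 m.
d_CH₃NH₂ = 0.498 − 0.2390 = 0.259 m.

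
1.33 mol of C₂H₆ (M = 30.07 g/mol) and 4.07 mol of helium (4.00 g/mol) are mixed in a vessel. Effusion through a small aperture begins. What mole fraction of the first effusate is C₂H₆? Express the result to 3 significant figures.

Each component's effusion rate ∝ (its partial pressure)·(1/√M) ∝ n_i/√M_i.
So x_C₂H₆ in the escaping gas = (n_C₂H₆/√M_C₂H₆) / Σ(n_i/√M_i)
= (1.33/√30.07) / (1.33/√30.07 + 4.07/√4.00) = 0.2425/(0.2425 + 2.035) = 0.106.

0.106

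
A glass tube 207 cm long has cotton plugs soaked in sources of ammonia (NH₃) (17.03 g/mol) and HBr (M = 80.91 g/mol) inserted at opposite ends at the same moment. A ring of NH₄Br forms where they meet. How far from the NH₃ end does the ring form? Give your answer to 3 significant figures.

Graham's law gives d_NH₃/d_HBr = rate_NH₃/rate_HBr = √(M_HBr/M_NH₃) = √(80.91/17.03) = 2.180.
With d_NH₃ + d_HBr = 207 cm, d_HBr = 207/(1 + 2.180) = 65.10 cm.
d_NH₃ = 207 − 65.10 = 142 cm.

142 cm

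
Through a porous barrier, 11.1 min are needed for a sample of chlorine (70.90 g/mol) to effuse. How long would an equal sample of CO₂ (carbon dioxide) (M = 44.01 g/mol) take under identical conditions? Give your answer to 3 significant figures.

8.75 min

From Graham's law, t_CO₂/t_Cl₂ = √(M_CO₂/M_Cl₂) = √(44.01/70.90) = √0.6207 = 0.7879.
So the time for CO₂ is 11.1 × 0.7879 = 8.75 min.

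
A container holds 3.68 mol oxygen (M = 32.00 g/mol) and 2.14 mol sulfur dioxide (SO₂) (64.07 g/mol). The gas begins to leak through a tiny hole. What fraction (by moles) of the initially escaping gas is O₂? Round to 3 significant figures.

0.709

Rate_i ∝ x_i/√M_i (Graham's law weighted by mole fraction), so the effusate composition follows n_i/√M_i.
x_O₂(eff) = (n_O₂/√M_O₂) / (n_O₂/√M_O₂ + n_SO₂/√M_SO₂)
= (3.68/√32.00) / (3.68/√32.00 + 2.14/√64.07) = 0.6505/(0.6505 + 0.2674) = 0.709.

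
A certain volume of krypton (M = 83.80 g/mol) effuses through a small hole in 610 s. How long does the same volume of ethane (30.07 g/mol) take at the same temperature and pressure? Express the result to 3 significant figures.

By Graham's law, t_C₂H₆/t_Kr = √(M_C₂H₆/M_Kr) = √(30.07/83.80) = √0.3588 = 0.5990.
So the time for C₂H₆ is 610 × 0.5990 = 365 s.

365 s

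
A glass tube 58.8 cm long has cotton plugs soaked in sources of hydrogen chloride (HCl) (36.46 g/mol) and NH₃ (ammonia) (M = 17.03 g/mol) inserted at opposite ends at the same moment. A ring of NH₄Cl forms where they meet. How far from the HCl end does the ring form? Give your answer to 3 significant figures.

23.9 cm

The fronts meet when d_HCl + d_NH₃ = L with d_HCl/d_NH₃ = √(M_NH₃/M_HCl) (Graham's law). Here √(M_NH₃/M_HCl) = √(17.03/36.46) = 0.6834.
With d_HCl + d_NH₃ = 58.8 cm, d_NH₃ = 58.8/(1 + 0.6834) = 34.93 cm.
d_HCl = 58.8 − 34.93 = 23.9 cm.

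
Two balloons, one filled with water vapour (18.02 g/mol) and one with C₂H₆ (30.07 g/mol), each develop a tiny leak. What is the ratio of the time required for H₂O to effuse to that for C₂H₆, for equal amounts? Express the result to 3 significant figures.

Since effusion rate ∝ 1/√M, t_H₂O/t_C₂H₆ = √(M_H₂O/M_C₂H₆) = √(18.02/30.07) = √0.5993 = 0.774.

0.774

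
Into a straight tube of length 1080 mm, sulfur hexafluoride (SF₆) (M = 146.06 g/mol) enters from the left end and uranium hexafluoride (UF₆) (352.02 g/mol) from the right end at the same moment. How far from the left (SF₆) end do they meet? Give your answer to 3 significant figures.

657 mm

In equal time, each gas travels a distance ∝ its rate ∝ 1/√M, so d_SF₆/d_UF₆ = √(M_UF₆/M_SF₆) = √(352.02/146.06) = 1.552.
With d_SF₆ + d_UF₆ = 1080 mm, d_UF₆ = 1080/(1 + 1.552) = 423.1 mm.
d_SF₆ = 1080 − 423.1 = 657 mm.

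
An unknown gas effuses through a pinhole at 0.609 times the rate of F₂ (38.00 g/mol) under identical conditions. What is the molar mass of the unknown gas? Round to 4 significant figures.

Since effusion rate ∝ 1/√M, rate_X/rate_F₂ = √(M_F₂/M_X).
0.609 = √(38.00/M_X)
M_X = 38.00 / 0.609² = 38.00 / 0.3709 = 102.5 g/mol

102.5 g/mol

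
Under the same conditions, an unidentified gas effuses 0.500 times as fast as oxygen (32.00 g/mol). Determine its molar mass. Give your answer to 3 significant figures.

Since effusion rate ∝ 1/√M, rate_X/rate_O₂ = √(M_O₂/M_X).
0.500 = √(32.00/M_X)
M_X = 32.00 / 0.500² = 32.00 / 0.2500 = 128 g/mol

128 g/mol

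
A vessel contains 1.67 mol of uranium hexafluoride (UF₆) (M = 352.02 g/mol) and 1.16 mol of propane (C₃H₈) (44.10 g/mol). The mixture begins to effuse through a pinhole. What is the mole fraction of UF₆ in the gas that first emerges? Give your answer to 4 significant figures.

The effusion rate of species i is ∝ p_i/√M_i ∝ n_i/√M_i.
x_UF₆(eff) = (n_UF₆/√M_UF₆) / (n_UF₆/√M_UF₆ + n_C₃H₈/√M_C₃H₈)
= (1.67/√352.02) / (1.67/√352.02 + 1.16/√44.10) = 0.08901/(0.08901 + 0.1747) = 0.3376.

0.3376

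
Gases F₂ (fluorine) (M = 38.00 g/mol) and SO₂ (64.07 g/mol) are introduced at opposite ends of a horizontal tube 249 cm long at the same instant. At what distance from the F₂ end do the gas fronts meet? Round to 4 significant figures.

140.7 cm

In equal time, each gas travels a distance ∝ its rate ∝ 1/√M, so d_F₂/d_SO₂ = √(M_SO₂/M_F₂) = √(64.07/38.00) = 1.298.
With d_F₂ + d_SO₂ = 249 cm, d_SO₂ = 249/(1 + 1.298) = 108.3 cm.
d_F₂ = 249 − 108.3 = 140.7 cm.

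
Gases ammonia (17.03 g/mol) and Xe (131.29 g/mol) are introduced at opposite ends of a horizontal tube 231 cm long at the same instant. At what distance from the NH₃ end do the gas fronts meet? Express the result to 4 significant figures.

169.8 cm

Graham's law gives d_NH₃/d_Xe = rate_NH₃/rate_Xe = √(M_Xe/M_NH₃) = √(131.29/17.03) = 2.777.
With d_NH₃ + d_Xe = 231 cm, d_Xe = 231/(1 + 2.777) = 61.17 cm.
d_NH₃ = 231 − 61.17 = 169.8 cm.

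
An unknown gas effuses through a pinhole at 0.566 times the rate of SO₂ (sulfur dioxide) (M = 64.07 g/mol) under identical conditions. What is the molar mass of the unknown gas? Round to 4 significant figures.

From Graham's law, rate_X/rate_SO₂ = √(M_SO₂/M_X).
0.566 = √(64.07/M_X)
M_X = 64.07 / 0.566² = 64.07 / 0.3204 = 200.0 g/mol

200.0 g/mol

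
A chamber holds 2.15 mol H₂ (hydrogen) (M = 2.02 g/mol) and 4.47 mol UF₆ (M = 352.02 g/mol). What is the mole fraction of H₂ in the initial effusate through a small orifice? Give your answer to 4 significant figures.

Effusion rate of each component ∝ n_i/√M_i (partial pressure × 1/√M).
Mole fraction of H₂ in the effusate = (n_H₂/√M_H₂) / (n_H₂/√M_H₂ + n_UF₆/√M_UF₆)
= (2.15/√2.02) / (2.15/√2.02 + 4.47/√352.02) = 1.513/(1.513 + 0.2382) = 0.8639.

0.8639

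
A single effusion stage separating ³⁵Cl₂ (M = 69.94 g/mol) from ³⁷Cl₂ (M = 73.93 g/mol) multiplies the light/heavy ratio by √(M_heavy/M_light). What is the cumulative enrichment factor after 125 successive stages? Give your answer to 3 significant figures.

32.1

The single-stage factor is √(M_heavy/M_light), so 125 stages give [√(73.93/69.94)]^125 = (73.93/69.94)^(125/2).
= 1.05705^(125/2) = 32.1.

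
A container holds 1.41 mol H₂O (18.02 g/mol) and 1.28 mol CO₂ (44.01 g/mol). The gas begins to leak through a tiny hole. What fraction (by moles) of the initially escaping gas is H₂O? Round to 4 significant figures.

0.6326

Effusion rate of each component ∝ n_i/√M_i (partial pressure × 1/√M).
x_H₂O(eff) = (n_H₂O/√M_H₂O) / (n_H₂O/√M_H₂O + n_CO₂/√M_CO₂)
= (1.41/√18.02) / (1.41/√18.02 + 1.28/√44.01) = 0.3322/(0.3322 + 0.1929) = 0.6326.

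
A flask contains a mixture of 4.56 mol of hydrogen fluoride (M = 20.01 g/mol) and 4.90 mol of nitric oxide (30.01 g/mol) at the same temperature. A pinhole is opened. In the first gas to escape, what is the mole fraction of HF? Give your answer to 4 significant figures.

0.5326

Each component's effusion rate ∝ (its partial pressure)·(1/√M) ∝ n_i/√M_i.
So x_HF in the escaping gas = (n_HF/√M_HF) / Σ(n_i/√M_i)
= (4.56/√20.01) / (4.56/√20.01 + 4.90/√30.01) = 1.019/(1.019 + 0.8945) = 0.5326.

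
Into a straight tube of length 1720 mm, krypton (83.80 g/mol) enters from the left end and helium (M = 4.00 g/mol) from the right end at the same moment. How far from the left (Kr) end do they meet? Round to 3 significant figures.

Graham's law gives d_Kr/d_He = rate_Kr/rate_He = √(M_He/M_Kr) = √(4.00/83.80) = 0.2185.
With d_Kr + d_He = 1720 mm, d_He = 1720/(1 + 0.2185) = 1412 mm.
d_Kr = 1720 − 1412 = 308 mm.

308 mm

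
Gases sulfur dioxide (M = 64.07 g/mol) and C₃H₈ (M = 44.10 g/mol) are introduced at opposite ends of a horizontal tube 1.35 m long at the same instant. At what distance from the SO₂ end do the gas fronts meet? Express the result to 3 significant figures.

Distances travelled in equal time are proportional to diffusion rates, so d_SO₂/d_C₃H₈ = √(M_C₃H₈/M_SO₂) = √(44.10/64.07) = 0.8296.
With d_SO₂ + d_C₃H₈ = 1.35 m, d_C₃H₈ = 1.35/(1 + 0.8296) = 0.7378 m.
d_SO₂ = 1.35 − 0.7378 = 0.612 m.

0.612 m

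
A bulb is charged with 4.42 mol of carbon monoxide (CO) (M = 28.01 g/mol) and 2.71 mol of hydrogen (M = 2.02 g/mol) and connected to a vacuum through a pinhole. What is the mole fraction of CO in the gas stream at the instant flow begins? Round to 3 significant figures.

0.305

Rate_i ∝ x_i/√M_i (Graham's law weighted by mole fraction), so the effusate composition follows n_i/√M_i.
So x_CO in the escaping gas = (n_CO/√M_CO) / Σ(n_i/√M_i)
= (4.42/√28.01) / (4.42/√28.01 + 2.71/√2.02) = 0.8352/(0.8352 + 1.907) = 0.305.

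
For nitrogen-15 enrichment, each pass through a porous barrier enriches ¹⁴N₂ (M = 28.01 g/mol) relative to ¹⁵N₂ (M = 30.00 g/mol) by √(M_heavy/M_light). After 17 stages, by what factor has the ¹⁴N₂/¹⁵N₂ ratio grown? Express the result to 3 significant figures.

1.79

Overall factor = α^17 with α = √(30.00/28.01), i.e. (30.00/28.01)^(17/2).
= 1.07105^(17/2) = 1.79.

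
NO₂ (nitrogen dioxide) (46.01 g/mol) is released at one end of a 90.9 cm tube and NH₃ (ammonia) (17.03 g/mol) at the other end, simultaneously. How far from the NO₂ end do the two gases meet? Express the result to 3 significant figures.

Graham's law gives d_NO₂/d_NH₃ = rate_NO₂/rate_NH₃ = √(M_NH₃/M_NO₂) = √(17.03/46.01) = 0.6084.
With d_NO₂ + d_NH₃ = 90.9 cm, d_NH₃ = 90.9/(1 + 0.6084) = 56.52 cm.
d_NO₂ = 90.9 − 56.52 = 34.4 cm.

34.4 cm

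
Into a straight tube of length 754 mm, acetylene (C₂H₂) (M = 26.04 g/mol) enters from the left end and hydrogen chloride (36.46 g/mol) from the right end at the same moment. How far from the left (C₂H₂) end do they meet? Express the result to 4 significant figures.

Graham's law gives d_C₂H₂/d_HCl = rate_C₂H₂/rate_HCl = √(M_HCl/M_C₂H₂) = √(36.46/26.04) = 1.183.
With d_C₂H₂ + d_HCl = 754 mm, d_HCl = 754/(1 + 1.183) = 345.4 mm.
d_C₂H₂ = 754 − 345.4 = 408.6 mm.

408.6 mm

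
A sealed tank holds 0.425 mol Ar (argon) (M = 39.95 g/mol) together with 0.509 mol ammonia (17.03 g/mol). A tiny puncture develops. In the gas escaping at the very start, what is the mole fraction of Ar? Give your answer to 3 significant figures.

Effusion rate of each component ∝ n_i/√M_i (partial pressure × 1/√M).
So x_Ar in the escaping gas = (n_Ar/√M_Ar) / Σ(n_i/√M_i)
= (0.425/√39.95) / (0.425/√39.95 + 0.509/√17.03) = 0.06724/(0.06724 + 0.1233) = 0.353.

0.353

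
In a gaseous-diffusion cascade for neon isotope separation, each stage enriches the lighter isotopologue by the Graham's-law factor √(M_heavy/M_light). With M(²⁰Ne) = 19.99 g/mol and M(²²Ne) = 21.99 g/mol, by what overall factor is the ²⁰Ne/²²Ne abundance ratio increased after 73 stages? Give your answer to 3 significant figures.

After 73 stages the ratio has grown by (√(21.99/19.99))^73 = (21.99/19.99)^(73/2).
= 1.10005^(73/2) = 32.5.

32.5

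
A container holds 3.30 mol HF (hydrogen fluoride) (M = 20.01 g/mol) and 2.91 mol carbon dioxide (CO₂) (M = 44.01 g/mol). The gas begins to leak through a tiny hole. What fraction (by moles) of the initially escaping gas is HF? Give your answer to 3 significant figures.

0.627

Rate_i ∝ x_i/√M_i (Graham's law weighted by mole fraction), so the effusate composition follows n_i/√M_i.
x_HF(eff) = (n_HF/√M_HF) / (n_HF/√M_HF + n_CO₂/√M_CO₂)
= (3.30/√20.01) / (3.30/√20.01 + 2.91/√44.01) = 0.7377/(0.7377 + 0.4386) = 0.627.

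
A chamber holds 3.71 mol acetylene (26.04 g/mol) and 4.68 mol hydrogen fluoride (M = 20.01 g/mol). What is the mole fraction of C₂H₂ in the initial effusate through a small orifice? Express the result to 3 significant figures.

Each component's effusion rate ∝ (its partial pressure)·(1/√M) ∝ n_i/√M_i.
x_C₂H₂(eff) = (n_C₂H₂/√M_C₂H₂) / (n_C₂H₂/√M_C₂H₂ + n_HF/√M_HF)
= (3.71/√26.04) / (3.71/√26.04 + 4.68/√20.01) = 0.7270/(0.7270 + 1.046) = 0.410.

0.410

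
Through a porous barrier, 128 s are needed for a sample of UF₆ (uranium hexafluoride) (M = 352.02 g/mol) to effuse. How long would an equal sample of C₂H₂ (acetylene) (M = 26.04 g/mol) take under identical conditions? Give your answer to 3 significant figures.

From Graham's law, t_C₂H₂/t_UF₆ = √(M_C₂H₂/M_UF₆) = √(26.04/352.02) = √0.07397 = 0.2720.
So the time for C₂H₂ is 128 × 0.2720 = 34.8 s.

34.8 s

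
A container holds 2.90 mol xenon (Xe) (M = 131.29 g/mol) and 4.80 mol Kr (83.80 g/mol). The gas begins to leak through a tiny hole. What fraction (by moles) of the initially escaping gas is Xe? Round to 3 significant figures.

0.326

Each component's effusion rate ∝ (its partial pressure)·(1/√M) ∝ n_i/√M_i.
So x_Xe in the escaping gas = (n_Xe/√M_Xe) / Σ(n_i/√M_i)
= (2.90/√131.29) / (2.90/√131.29 + 4.80/√83.80) = 0.2531/(0.2531 + 0.5243) = 0.326.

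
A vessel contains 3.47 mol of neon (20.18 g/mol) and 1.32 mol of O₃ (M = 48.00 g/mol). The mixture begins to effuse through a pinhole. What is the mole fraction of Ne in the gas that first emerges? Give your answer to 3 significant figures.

Rate_i ∝ x_i/√M_i (Graham's law weighted by mole fraction), so the effusate composition follows n_i/√M_i.
x_Ne(eff) = (n_Ne/√M_Ne) / (n_Ne/√M_Ne + n_O₃/√M_O₃)
= (3.47/√20.18) / (3.47/√20.18 + 1.32/√48.00) = 0.7724/(0.7724 + 0.1905) = 0.802.

0.802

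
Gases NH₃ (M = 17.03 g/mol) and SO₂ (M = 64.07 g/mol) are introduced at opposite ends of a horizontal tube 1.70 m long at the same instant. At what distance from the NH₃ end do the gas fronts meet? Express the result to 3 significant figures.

In equal time, each gas travels a distance ∝ its rate ∝ 1/√M, so d_NH₃/d_SO₂ = √(M_SO₂/M_NH₃) = √(64.07/17.03) = 1.940.
With d_NH₃ + d_SO₂ = 1.70 m, d_SO₂ = 1.70/(1 + 1.940) = 0.5783 m.
d_NH₃ = 1.70 − 0.5783 = 1.12 m.

1.12 m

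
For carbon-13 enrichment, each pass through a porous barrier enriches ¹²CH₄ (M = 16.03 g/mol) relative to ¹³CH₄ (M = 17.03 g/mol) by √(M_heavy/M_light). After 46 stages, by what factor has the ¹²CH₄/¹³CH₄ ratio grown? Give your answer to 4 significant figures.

After 46 stages the ratio has grown by (√(17.03/16.03))^46 = (17.03/16.03)^(46/2).
= 1.06238^23 = 4.022.

4.022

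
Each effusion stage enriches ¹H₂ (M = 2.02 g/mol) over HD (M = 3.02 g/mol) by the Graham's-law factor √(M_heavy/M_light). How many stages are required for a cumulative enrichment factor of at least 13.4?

With α = √(3.02/2.02) per stage, ln α = ½ ln(1.49505) = 0.2011.
Need α^N ≥ 13.4 ⇒ N ≥ ln(13.4) / ln α = 2.595 / 0.2011 = 12.91.
So at least 13 stages are needed.

13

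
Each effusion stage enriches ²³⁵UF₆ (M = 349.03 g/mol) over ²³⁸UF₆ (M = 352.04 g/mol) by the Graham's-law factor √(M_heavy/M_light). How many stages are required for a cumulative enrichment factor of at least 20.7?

Per stage α = (352.04/349.03)^(1/2) = 1.00862^0.5, giving ln α = 0.004293.
Need α^N ≥ 20.7 ⇒ N ≥ ln(20.7) / ln α = 3.030 / 0.004293 = 705.76.
So at least 706 stages are needed.

706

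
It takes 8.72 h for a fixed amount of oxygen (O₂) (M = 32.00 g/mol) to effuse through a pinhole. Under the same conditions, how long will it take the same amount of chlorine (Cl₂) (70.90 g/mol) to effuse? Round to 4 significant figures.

12.98 h

By Graham's law, t_Cl₂/t_O₂ = √(M_Cl₂/M_O₂) = √(70.90/32.00) = √2.216 = 1.488.
So the time for Cl₂ is 8.72 × 1.488 = 12.98 h.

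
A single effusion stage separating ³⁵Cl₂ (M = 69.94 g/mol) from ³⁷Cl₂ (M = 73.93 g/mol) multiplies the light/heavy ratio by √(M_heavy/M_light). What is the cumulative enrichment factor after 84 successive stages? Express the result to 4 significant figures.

The single-stage factor is √(M_heavy/M_light), so 84 stages give [√(73.93/69.94)]^84 = (73.93/69.94)^(84/2).
= 1.05705^42 = 10.28.

10.28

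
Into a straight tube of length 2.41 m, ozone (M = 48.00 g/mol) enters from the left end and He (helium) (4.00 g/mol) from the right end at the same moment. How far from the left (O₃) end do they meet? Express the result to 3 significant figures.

Distances travelled in equal time are proportional to diffusion rates, so d_O₃/d_He = √(M_He/M_O₃) = √(4.00/48.00) = 0.2887.
With d_O₃ + d_He = 2.41 m, d_He = 2.41/(1 + 0.2887) = 1.870 m.
d_O₃ = 2.41 − 1.870 = 0.540 m.

0.540 m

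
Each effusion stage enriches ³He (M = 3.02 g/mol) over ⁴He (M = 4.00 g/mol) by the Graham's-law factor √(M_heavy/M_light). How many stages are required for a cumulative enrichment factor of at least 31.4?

With α = √(4.00/3.02) per stage, ln α = ½ ln(1.32450) = 0.1405.
Need α^N ≥ 31.4 ⇒ N ≥ ln(31.4) / ln α = 3.447 / 0.1405 = 24.53.
So at least 25 stages are needed.

25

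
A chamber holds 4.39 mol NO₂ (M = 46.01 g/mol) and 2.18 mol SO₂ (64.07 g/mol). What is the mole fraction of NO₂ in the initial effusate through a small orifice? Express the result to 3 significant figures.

0.704

Each component's effusion rate ∝ (its partial pressure)·(1/√M) ∝ n_i/√M_i.
So x_NO₂ in the escaping gas = (n_NO₂/√M_NO₂) / Σ(n_i/√M_i)
= (4.39/√46.01) / (4.39/√46.01 + 2.18/√64.07) = 0.6472/(0.6472 + 0.2724) = 0.704.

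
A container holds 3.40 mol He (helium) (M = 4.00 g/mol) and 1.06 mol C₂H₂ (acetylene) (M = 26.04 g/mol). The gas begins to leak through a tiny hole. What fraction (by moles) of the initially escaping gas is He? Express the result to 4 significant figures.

Effusion rate of each component ∝ n_i/√M_i (partial pressure × 1/√M).
x_He(eff) = (n_He/√M_He) / (n_He/√M_He + n_C₂H₂/√M_C₂H₂)
= (3.40/√4.00) / (3.40/√4.00 + 1.06/√26.04) = 1.700/(1.700 + 0.2077) = 0.8911.

0.8911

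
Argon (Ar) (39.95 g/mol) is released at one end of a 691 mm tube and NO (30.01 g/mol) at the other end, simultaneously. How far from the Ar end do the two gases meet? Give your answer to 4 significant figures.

Distances travelled in equal time are proportional to diffusion rates, so d_Ar/d_NO = √(M_NO/M_Ar) = √(30.01/39.95) = 0.8667.
With d_Ar + d_NO = 691 mm, d_NO = 691/(1 + 0.8667) = 370.2 mm.
d_Ar = 691 − 370.2 = 320.8 mm.

320.8 mm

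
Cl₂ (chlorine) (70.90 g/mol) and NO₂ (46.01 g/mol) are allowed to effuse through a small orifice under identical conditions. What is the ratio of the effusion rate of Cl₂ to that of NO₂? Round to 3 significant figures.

0.806

From Graham's law, rate_Cl₂/rate_NO₂ = √(M_NO₂/M_Cl₂) = √(46.01/70.90) = √0.6489 = 0.806.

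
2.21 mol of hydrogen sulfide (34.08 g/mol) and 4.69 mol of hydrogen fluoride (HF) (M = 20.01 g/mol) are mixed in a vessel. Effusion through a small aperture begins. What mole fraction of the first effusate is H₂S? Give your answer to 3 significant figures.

0.265

The effusion rate of species i is ∝ p_i/√M_i ∝ n_i/√M_i.
So x_H₂S in the escaping gas = (n_H₂S/√M_H₂S) / Σ(n_i/√M_i)
= (2.21/√34.08) / (2.21/√34.08 + 4.69/√20.01) = 0.3786/(0.3786 + 1.048) = 0.265.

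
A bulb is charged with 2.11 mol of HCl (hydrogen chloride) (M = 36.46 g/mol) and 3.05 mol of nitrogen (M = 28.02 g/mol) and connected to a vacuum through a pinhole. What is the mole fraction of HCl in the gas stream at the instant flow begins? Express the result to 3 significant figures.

Effusion rate of each component ∝ n_i/√M_i (partial pressure × 1/√M).
So x_HCl in the escaping gas = (n_HCl/√M_HCl) / Σ(n_i/√M_i)
= (2.11/√36.46) / (2.11/√36.46 + 3.05/√28.02) = 0.3494/(0.3494 + 0.5762) = 0.378.

0.378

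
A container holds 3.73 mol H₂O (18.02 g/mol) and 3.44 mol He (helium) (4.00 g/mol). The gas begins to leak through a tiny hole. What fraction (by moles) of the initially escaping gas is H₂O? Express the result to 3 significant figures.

The effusion rate of species i is ∝ p_i/√M_i ∝ n_i/√M_i.
Mole fraction of H₂O in the effusate = (n_H₂O/√M_H₂O) / (n_H₂O/√M_H₂O + n_He/√M_He)
= (3.73/√18.02) / (3.73/√18.02 + 3.44/√4.00) = 0.8787/(0.8787 + 1.720) = 0.338.

0.338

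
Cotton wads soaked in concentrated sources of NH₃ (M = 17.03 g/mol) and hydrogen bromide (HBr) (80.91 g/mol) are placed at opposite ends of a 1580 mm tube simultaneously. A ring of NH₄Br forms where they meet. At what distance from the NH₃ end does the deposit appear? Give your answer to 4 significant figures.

1083 mm

In equal time, each gas travels a distance ∝ its rate ∝ 1/√M, so d_NH₃/d_HBr = √(M_HBr/M_NH₃) = √(80.91/17.03) = 2.180.
With d_NH₃ + d_HBr = 1580 mm, d_HBr = 1580/(1 + 2.180) = 496.9 mm.
d_NH₃ = 1580 − 496.9 = 1083 mm.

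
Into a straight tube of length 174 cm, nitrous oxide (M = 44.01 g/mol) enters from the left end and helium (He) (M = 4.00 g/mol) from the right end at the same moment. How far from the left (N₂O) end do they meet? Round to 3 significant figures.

Graham's law gives d_N₂O/d_He = rate_N₂O/rate_He = √(M_He/M_N₂O) = √(4.00/44.01) = 0.3015.
With d_N₂O + d_He = 174 cm, d_He = 174/(1 + 0.3015) = 133.7 cm.
d_N₂O = 174 − 133.7 = 40.3 cm.

40.3 cm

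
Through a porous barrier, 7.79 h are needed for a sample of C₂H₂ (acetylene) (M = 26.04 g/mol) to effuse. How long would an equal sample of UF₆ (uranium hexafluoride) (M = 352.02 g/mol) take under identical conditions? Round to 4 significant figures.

Using Graham's law: t_UF₆/t_C₂H₂ = √(M_UF₆/M_C₂H₂) = √(352.02/26.04) = √13.52 = 3.677.
So the time for UF₆ is 7.79 × 3.677 = 28.64 h.

28.64 h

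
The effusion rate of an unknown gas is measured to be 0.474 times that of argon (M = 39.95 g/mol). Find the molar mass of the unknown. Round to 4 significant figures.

177.8 g/mol

From Graham's law, rate_X/rate_Ar = √(M_Ar/M_X).
0.474 = √(39.95/M_X)
M_X = 39.95 / 0.474² = 39.95 / 0.2247 = 177.8 g/mol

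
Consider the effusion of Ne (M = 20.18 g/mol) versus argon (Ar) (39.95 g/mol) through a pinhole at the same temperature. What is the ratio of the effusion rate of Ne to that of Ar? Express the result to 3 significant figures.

1.41

Since effusion rate ∝ 1/√M, rate_Ne/rate_Ar = √(M_Ar/M_Ne) = √(39.95/20.18) = √1.980 = 1.41.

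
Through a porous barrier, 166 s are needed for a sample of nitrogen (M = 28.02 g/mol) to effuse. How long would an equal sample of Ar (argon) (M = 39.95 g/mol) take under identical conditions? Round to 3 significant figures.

Since effusion rate ∝ 1/√M, t_Ar/t_N₂ = √(M_Ar/M_N₂) = √(39.95/28.02) = √1.426 = 1.194.
So the time for Ar is 166 × 1.194 = 198 s.

198 s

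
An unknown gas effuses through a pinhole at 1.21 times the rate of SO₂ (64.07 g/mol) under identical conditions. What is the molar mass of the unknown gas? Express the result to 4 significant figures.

By Graham's law, rate_X/rate_SO₂ = √(M_SO₂/M_X).
1.21 = √(64.07/M_X)
M_X = 64.07 / 1.21² = 64.07 / 1.464 = 43.76 g/mol

43.76 g/mol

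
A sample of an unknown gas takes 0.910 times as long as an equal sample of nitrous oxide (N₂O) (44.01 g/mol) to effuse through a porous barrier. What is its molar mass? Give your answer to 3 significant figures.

By Graham's law, t_X/t_N₂O = √(M_X/M_N₂O).
0.910 = √(M_X/44.01)
M_X = 44.01 × 0.910² = 44.01 × 0.8281 = 36.4 g/mol

36.4 g/mol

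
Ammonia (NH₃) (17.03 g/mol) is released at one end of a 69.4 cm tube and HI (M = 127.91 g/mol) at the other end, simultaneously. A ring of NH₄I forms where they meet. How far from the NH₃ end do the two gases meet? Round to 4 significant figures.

Graham's law gives d_NH₃/d_HI = rate_NH₃/rate_HI = √(M_HI/M_NH₃) = √(127.91/17.03) = 2.741.
With d_NH₃ + d_HI = 69.4 cm, d_HI = 69.4/(1 + 2.741) = 18.55 cm.
d_NH₃ = 69.4 − 18.55 = 50.85 cm.

50.85 cm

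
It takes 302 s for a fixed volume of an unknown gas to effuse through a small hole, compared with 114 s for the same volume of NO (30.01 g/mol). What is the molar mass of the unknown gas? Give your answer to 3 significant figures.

211 g/mol

Using Graham's law: t_X/t_NO = √(M_X/M_NO).
302/114 = 2.649 = √(M_X/30.01)
M_X = 30.01 × 2.649² = 30.01 × 7.018 = 211 g/mol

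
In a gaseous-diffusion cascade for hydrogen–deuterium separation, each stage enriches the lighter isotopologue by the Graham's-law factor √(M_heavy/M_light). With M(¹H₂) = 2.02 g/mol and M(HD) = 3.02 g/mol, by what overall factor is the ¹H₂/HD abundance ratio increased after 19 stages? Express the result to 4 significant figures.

45.63

The single-stage factor is √(M_heavy/M_light), so 19 stages give [√(3.02/2.02)]^19 = (3.02/2.02)^(19/2).
= 1.49505^(19/2) = 45.63.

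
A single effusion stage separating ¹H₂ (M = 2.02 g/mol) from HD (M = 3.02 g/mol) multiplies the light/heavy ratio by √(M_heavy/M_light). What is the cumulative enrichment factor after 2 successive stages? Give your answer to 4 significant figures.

1.495

Each stage multiplies the ratio by α = √(3.02/2.02), so after 2 stages the overall factor is α^2 = (3.02/2.02)^(2/2).
= 1.49505^1 = 1.495.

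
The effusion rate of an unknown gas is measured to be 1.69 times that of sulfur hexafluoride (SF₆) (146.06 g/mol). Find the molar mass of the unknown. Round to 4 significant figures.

51.14 g/mol

Since effusion rate ∝ 1/√M, rate_X/rate_SF₆ = √(M_SF₆/M_X).
1.69 = √(146.06/M_X)
M_X = 146.06 / 1.69² = 146.06 / 2.856 = 51.14 g/mol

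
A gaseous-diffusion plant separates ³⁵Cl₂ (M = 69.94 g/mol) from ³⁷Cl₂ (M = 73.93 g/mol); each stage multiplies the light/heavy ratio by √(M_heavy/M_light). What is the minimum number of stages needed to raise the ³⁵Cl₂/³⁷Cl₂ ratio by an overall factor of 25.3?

117

With α = √(73.93/69.94) per stage, ln α = ½ ln(1.05705) = 0.02774.
Need α^N ≥ 25.3 ⇒ N ≥ ln(25.3) / ln α = 3.231 / 0.02774 = 116.47.
So at least 117 stages are needed.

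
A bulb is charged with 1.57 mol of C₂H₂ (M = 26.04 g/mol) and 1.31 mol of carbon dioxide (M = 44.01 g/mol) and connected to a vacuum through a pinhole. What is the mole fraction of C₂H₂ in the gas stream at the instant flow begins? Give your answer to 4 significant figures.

Effusion rate of each component ∝ n_i/√M_i (partial pressure × 1/√M).
x_C₂H₂(eff) = (n_C₂H₂/√M_C₂H₂) / (n_C₂H₂/√M_C₂H₂ + n_CO₂/√M_CO₂)
= (1.57/√26.04) / (1.57/√26.04 + 1.31/√44.01) = 0.3077/(0.3077 + 0.1975) = 0.6091.

0.6091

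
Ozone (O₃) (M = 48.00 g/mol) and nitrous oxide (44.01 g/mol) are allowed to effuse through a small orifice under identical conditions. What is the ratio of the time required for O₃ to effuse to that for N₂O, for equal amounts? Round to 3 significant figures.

1.04

By Graham's law, t_O₃/t_N₂O = √(M_O₃/M_N₂O) = √(48.00/44.01) = √1.091 = 1.04.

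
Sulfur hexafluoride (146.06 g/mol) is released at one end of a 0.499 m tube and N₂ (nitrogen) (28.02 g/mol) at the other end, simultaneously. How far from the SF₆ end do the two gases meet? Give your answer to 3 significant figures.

In equal time, each gas travels a distance ∝ its rate ∝ 1/√M, so d_SF₆/d_N₂ = √(M_N₂/M_SF₆) = √(28.02/146.06) = 0.4380.
With d_SF₆ + d_N₂ = 0.499 m, d_N₂ = 0.499/(1 + 0.4380) = 0.3470 m.
d_SF₆ = 0.499 − 0.3470 = 0.152 m.

0.152 m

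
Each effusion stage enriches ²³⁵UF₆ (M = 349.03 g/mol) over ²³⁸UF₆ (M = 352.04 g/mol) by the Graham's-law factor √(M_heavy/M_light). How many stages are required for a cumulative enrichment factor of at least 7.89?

Single-stage factor α = √(352.04/349.03), so ln α = ½ ln(1.00862) = 0.004293.
Need α^N ≥ 7.89 ⇒ N ≥ ln(7.89) / ln α = 2.066 / 0.004293 = 481.10.
Minimum whole number of stages: N = 482.

482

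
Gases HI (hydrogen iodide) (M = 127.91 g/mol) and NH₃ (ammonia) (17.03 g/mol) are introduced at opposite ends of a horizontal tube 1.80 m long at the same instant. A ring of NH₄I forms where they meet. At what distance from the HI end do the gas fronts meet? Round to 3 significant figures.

0.481 m

The fronts meet when d_HI + d_NH₃ = L with d_HI/d_NH₃ = √(M_NH₃/M_HI) (Graham's law). Here √(M_NH₃/M_HI) = √(17.03/127.91) = 0.3649.
With d_HI + d_NH₃ = 1.80 m, d_NH₃ = 1.80/(1 + 0.3649) = 1.319 m.
d_HI = 1.80 − 1.319 = 0.481 m.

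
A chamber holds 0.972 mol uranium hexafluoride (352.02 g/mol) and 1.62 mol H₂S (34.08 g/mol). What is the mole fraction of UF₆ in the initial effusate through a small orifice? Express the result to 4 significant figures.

0.1573

Effusion rate of each component ∝ n_i/√M_i (partial pressure × 1/√M).
So x_UF₆ in the escaping gas = (n_UF₆/√M_UF₆) / Σ(n_i/√M_i)
= (0.972/√352.02) / (0.972/√352.02 + 1.62/√34.08) = 0.05181/(0.05181 + 0.2775) = 0.1573.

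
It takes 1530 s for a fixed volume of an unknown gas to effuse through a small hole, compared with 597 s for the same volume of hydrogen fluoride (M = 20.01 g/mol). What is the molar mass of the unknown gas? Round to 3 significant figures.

131 g/mol

Since effusion rate ∝ 1/√M, t_X/t_HF = √(M_X/M_HF).
1530/597 = 2.563 = √(M_X/20.01)
M_X = 20.01 × 2.563² = 20.01 × 6.568 = 131 g/mol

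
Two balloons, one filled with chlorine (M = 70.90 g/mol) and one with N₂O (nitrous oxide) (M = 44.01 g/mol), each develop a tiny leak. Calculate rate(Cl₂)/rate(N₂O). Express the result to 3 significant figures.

0.788

From Graham's law, rate_Cl₂/rate_N₂O = √(M_N₂O/M_Cl₂) = √(44.01/70.90) = √0.6207 = 0.788.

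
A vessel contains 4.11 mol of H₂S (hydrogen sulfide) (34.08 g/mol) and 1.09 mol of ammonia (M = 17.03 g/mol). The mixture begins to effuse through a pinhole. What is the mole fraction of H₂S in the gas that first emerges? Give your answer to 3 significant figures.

0.727

Rate_i ∝ x_i/√M_i (Graham's law weighted by mole fraction), so the effusate composition follows n_i/√M_i.
So x_H₂S in the escaping gas = (n_H₂S/√M_H₂S) / Σ(n_i/√M_i)
= (4.11/√34.08) / (4.11/√34.08 + 1.09/√17.03) = 0.7040/(0.7040 + 0.2641) = 0.727.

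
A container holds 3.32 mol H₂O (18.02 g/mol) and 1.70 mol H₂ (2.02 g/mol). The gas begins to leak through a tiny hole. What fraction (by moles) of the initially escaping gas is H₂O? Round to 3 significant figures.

0.395

Each component's effusion rate ∝ (its partial pressure)·(1/√M) ∝ n_i/√M_i.
x_H₂O(eff) = (n_H₂O/√M_H₂O) / (n_H₂O/√M_H₂O + n_H₂/√M_H₂)
= (3.32/√18.02) / (3.32/√18.02 + 1.70/√2.02) = 0.7821/(0.7821 + 1.196) = 0.395.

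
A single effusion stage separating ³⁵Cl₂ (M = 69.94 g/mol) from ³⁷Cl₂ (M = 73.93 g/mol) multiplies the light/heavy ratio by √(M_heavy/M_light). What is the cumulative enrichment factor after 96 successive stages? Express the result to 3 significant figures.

After 96 stages the ratio has grown by (√(73.93/69.94))^96 = (73.93/69.94)^(96/2).
= 1.05705^48 = 14.3.

14.3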